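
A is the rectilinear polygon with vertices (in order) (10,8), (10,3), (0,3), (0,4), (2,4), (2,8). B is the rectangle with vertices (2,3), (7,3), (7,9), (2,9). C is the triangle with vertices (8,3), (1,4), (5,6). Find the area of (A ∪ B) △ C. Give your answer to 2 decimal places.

|A ∪ B| = 47.
|(A ∪ B) ∩ C| = 8.75.
|(A ∪ B) △ C| = 47 + 9 − 17.5 = 38.50.

38.50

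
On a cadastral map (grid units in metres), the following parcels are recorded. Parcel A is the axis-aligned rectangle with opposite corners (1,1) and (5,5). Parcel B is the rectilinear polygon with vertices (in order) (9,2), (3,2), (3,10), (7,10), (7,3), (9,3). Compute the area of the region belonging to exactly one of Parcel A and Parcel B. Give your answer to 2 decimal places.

38.00

|Parcel A| = 16, |Parcel B| = 34, |Parcel A∩Parcel B| = 6.
|Parcel A △ Parcel B| = |Parcel A| + |Parcel B| − 2·|Parcel A∩Parcel B| = 16 + 34 − 12 = 38.00.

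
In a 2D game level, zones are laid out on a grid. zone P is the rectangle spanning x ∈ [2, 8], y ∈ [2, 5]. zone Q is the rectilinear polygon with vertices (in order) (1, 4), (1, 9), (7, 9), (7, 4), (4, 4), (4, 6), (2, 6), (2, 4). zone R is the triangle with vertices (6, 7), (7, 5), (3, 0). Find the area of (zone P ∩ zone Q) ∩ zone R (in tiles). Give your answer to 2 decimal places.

1.67

The region (zone P ∩ zone Q) ∩ zone R is the polygon with vertices (4.714,4), (5.143,5), (7,5), (6.2,4).
By the shoelace formula its area is 1.67.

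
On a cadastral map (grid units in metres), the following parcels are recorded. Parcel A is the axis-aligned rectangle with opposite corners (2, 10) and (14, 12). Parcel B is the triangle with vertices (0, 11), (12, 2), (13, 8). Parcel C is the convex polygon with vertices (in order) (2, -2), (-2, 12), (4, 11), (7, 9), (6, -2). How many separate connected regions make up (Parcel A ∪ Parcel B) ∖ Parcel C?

(Parcel A ∪ Parcel B) ∖ Parcel C splits into 2 disjoint pieces (area 20.9167, area 28.398).

2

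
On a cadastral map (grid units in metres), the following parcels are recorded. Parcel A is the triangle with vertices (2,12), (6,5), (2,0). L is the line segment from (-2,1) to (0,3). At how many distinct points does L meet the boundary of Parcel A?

The segment lies entirely outside Parcel A and never meets its boundary.

0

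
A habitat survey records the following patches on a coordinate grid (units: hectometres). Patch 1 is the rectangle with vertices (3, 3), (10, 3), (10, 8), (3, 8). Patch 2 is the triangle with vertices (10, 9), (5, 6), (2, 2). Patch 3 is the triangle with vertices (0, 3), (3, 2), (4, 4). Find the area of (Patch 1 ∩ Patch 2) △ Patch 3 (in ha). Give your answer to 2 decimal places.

7.61

|Patch 1 ∩ Patch 2| = 5.
|(Patch 1 ∩ Patch 2) ∩ Patch 3| = 0.4457.
|(Patch 1 ∩ Patch 2) △ Patch 3| = 5 + 3.5 − 0.8913 = 7.61.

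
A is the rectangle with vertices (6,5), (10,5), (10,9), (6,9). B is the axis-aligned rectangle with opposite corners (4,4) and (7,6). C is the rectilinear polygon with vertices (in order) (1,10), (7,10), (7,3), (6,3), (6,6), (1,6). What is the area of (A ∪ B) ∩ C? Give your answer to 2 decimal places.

5.00

|A ∪ B| = 21.
|(A ∪ B) ∩ C| = 5.00.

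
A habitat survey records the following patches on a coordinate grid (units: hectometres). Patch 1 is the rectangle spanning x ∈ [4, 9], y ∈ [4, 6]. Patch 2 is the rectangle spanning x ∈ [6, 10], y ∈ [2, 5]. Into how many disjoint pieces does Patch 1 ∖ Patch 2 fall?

Patch 1 ∖ Patch 2 is a single connected region.

1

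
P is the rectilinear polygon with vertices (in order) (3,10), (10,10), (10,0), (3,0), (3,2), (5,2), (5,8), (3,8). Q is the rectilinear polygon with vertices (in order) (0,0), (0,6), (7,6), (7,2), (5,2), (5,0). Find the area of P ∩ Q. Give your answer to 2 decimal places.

12.00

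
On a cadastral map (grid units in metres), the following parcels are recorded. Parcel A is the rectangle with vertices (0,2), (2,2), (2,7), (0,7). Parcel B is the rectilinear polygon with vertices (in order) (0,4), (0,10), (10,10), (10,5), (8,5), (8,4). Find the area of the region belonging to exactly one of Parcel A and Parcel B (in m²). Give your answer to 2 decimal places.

56.00

|Parcel A| = 10, |Parcel B| = 58, |Parcel A∩Parcel B| = 6.
|Parcel A △ Parcel B| = |Parcel A| + |Parcel B| − 2·|Parcel A∩Parcel B| = 10 + 58 − 12 = 56.00.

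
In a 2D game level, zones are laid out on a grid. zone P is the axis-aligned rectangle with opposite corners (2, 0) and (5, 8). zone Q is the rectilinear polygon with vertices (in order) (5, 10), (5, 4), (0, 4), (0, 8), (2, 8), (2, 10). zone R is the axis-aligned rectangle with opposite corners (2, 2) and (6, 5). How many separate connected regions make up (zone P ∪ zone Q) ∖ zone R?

(zone P ∪ zone Q) ∖ zone R splits into 2 disjoint pieces (area 6, area 23).

2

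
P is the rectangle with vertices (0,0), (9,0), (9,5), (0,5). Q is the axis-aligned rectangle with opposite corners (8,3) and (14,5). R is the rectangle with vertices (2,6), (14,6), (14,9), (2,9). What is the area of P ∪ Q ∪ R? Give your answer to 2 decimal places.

91.00

By inclusion–exclusion:
Individual areas: |P| = 45, |Q| = 12, |R| = 36.
|P∩Q|: x∈[8,9], y∈[3,5] → 1·2 = 2.
|P∩R| = 0 (no overlap).
|Q∩R| = 0 (no overlap).
|P∩Q∩R| = 0.
|P ∪ Q ∪ R| = 93 − 2 + 0 = 91.00.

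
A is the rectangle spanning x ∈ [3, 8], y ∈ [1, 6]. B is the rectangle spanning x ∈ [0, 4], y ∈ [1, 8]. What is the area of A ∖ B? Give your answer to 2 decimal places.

20.00

|A∩B|: x∈[3,4], y∈[1,6] → 1·5 = 5.
|A| = 25.
|A ∖ B| = |A| − |A∩B| = 25 − 5 = 20.00.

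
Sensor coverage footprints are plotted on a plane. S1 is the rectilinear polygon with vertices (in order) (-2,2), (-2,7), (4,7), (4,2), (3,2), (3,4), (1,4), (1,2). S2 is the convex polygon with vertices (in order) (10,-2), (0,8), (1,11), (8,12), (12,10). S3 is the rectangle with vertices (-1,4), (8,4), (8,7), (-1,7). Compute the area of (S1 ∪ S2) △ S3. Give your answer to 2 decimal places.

90.50

|S1 ∪ S2| = 117.5.
|(S1 ∪ S2) ∩ S3| = 27.
|(S1 ∪ S2) △ S3| = 117.5 + 27 − 54 = 90.50.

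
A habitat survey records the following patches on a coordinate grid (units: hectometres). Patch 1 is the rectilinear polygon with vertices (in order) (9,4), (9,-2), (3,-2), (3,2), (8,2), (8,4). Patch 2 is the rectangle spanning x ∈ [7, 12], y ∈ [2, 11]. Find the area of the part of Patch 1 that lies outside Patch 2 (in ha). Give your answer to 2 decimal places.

24.00

|Patch 1| = 26, |Patch 1∩Patch 2| = 2.
|Patch 1 ∖ Patch 2| = |Patch 1| − |Patch 1∩Patch 2| = 26 − 2 = 24.00.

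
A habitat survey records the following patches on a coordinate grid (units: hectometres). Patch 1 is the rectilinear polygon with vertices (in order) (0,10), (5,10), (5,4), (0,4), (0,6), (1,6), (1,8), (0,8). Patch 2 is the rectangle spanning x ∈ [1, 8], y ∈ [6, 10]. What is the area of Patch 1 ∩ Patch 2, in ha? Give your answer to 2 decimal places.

The intersection is the polygon with vertices (5,10), (5,6), (1,6), (1,8), (1,10).
By the shoelace formula its area is 16.00.

16.00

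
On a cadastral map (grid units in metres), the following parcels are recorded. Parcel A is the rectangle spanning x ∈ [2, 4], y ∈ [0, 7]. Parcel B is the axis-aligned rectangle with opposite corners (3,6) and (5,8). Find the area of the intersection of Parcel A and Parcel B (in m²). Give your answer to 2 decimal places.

|Parcel A∩Parcel B|: x∈[3,4], y∈[6,7] → 1·1 = 1.

1.00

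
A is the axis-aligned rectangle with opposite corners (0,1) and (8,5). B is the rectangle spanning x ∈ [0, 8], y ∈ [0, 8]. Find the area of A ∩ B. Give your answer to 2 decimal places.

32.00

|A∩B|: x∈[0,8], y∈[1,5] → 8·4 = 32.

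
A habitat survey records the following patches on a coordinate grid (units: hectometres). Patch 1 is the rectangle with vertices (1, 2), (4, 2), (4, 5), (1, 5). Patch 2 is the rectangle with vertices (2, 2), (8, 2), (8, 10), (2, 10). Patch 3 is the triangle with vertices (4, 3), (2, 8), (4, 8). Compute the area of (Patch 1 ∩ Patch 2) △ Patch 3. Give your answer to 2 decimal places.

|Patch 1 ∩ Patch 2| = 6.
|(Patch 1 ∩ Patch 2) ∩ Patch 3| = 0.8.
|(Patch 1 ∩ Patch 2) △ Patch 3| = 6 + 5 − 1.6 = 9.40.

9.40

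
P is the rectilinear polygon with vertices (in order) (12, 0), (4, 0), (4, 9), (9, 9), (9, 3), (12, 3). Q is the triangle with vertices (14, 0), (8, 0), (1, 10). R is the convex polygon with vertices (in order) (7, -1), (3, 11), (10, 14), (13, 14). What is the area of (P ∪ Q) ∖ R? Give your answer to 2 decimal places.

|P ∪ Q| = 58.9709.
|(P ∪ Q) ∩ R| = 31.1333.
|(P ∪ Q) ∖ R| = 58.9709 − 31.1333 = 27.84.

27.84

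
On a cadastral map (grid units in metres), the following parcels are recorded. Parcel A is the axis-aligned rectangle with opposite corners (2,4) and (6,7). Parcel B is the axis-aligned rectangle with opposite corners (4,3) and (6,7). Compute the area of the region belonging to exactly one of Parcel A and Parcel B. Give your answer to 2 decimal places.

8.00

|Parcel A∩Parcel B|: x∈[4,6], y∈[4,7] → 2·3 = 6.
|Parcel A △ Parcel B| = |Parcel A| + |Parcel B| − 2·|Parcel A∩Parcel B| = 12 + 8 − 12 = 8.00.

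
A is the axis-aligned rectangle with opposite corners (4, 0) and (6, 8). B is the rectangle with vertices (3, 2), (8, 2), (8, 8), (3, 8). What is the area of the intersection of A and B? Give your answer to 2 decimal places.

|A∩B|: x∈[4,6], y∈[2,8] → 2·6 = 12.

12.00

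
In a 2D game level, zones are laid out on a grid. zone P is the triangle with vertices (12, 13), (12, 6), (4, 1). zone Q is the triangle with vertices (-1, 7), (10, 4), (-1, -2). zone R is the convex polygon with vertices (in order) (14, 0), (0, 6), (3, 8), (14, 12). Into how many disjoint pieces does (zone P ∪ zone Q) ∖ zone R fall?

2

(zone P ∪ zone Q) ∖ zone R splits into 2 disjoint pieces (area 37.3985, area 1.3127).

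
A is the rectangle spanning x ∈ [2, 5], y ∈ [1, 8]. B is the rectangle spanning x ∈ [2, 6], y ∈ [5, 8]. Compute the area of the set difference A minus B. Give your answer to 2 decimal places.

|A∩B|: x∈[2,5], y∈[5,8] → 3·3 = 9.
|A| = 21.
|A ∖ B| = |A| − |A∩B| = 21 − 9 = 12.00.

12.00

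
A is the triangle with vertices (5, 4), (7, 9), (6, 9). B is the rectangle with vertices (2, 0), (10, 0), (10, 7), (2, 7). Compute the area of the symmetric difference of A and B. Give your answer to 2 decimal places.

|A| = 2.5, |B| = 56, |A∩B| = 0.9.
|A △ B| = |A| + |B| − 2·|A∩B| = 2.5 + 56 − 1.8 = 56.70.

56.70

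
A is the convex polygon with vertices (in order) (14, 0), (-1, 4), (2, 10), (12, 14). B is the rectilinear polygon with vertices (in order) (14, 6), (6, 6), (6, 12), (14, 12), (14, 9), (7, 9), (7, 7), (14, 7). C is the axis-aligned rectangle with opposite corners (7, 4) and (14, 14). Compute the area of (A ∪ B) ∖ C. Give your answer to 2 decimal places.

|A ∪ B| = 130.6286.
|(A ∪ B) ∩ C| = 57.5714.
|(A ∪ B) ∖ C| = 130.6286 − 57.5714 = 73.06.

73.06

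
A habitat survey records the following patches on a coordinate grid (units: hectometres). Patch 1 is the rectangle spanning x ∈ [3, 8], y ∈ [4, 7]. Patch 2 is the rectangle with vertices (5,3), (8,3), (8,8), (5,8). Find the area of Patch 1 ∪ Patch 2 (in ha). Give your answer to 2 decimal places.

21.00

By inclusion–exclusion:
Individual areas: |Patch 1| = 15, |Patch 2| = 15.
|Patch 1∩Patch 2|: x∈[5,8], y∈[4,7] → 3·3 = 9.
|Patch 1 ∪ Patch 2| = 30 − 9 = 21.00.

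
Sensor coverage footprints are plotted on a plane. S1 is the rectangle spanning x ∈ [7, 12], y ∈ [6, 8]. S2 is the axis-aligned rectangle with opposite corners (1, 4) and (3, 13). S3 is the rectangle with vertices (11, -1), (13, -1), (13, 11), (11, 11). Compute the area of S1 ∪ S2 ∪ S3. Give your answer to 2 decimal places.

50.00

By inclusion–exclusion:
Individual areas: |S1| = 10, |S2| = 18, |S3| = 24.
|S1∩S2| = 0 (no overlap).
|S1∩S3|: x∈[11,12], y∈[6,8] → 1·2 = 2.
|S2∩S3| = 0 (no overlap).
|S1∩S2∩S3| = 0.
|S1 ∪ S2 ∪ S3| = 52 − 2 + 0 = 50.00.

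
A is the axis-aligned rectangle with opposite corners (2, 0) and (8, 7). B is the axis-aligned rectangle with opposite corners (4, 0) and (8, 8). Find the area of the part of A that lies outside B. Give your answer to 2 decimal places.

|A∩B|: x∈[4,8], y∈[0,7] → 4·7 = 28.
|A| = 42.
|A ∖ B| = |A| − |A∩B| = 42 − 28 = 14.00.

14.00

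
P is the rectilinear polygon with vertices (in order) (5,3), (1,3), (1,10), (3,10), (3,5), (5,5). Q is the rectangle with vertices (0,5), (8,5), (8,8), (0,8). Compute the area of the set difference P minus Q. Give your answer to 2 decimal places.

12.00

|P| = 18, |P∩Q| = 6.
|P ∖ Q| = |P| − |P∩Q| = 18 − 6 = 12.00.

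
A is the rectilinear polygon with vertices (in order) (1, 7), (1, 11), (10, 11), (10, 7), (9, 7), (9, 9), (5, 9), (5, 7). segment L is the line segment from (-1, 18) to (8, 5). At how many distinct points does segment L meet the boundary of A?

The segment meets the boundary at (5.231,9), (3.846,11).

2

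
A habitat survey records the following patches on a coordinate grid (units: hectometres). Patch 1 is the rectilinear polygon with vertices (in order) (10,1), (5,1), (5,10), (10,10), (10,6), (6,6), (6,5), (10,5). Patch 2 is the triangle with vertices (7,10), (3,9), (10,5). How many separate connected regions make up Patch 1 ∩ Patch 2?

Patch 1 ∩ Patch 2 is a single connected region.

1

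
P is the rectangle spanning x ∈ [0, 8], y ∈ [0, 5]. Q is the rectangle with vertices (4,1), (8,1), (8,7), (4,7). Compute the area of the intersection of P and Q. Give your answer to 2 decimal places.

|P∩Q|: x∈[4,8], y∈[1,5] → 4·4 = 16.

16.00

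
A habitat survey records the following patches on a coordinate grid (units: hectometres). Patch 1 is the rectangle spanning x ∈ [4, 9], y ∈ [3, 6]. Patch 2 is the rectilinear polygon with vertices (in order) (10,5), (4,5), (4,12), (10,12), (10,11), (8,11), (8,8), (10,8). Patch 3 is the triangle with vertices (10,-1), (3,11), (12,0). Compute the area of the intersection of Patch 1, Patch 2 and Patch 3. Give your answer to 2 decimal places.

1.29

The intersection is the polygon with vertices (6.5,5), (5.917,6), (7.091,6), (7.909,5).
By the shoelace formula its area is 1.29.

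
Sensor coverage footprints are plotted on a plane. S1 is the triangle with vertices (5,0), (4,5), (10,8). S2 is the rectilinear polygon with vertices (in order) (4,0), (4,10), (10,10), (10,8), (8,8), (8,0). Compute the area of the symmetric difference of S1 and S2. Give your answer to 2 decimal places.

|S1| = 16.5, |S2| = 44, |S1∩S2| = 14.3.
|S1 △ S2| = |S1| + |S2| − 2·|S1∩S2| = 16.5 + 44 − 28.6 = 31.90.

31.90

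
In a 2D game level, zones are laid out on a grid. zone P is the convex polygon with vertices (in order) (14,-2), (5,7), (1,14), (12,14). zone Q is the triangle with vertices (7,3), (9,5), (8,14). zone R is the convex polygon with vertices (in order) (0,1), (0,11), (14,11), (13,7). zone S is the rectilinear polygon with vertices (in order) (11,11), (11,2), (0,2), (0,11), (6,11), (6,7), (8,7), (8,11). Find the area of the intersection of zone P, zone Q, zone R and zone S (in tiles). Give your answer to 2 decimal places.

5.85

The intersection is the polygon with vertices (8.333,11), (8.984,5.146), (7.526,4.474), (7.167,4.833), (7.364,7), (8,7), (8,11).
By the shoelace formula its area is 5.85.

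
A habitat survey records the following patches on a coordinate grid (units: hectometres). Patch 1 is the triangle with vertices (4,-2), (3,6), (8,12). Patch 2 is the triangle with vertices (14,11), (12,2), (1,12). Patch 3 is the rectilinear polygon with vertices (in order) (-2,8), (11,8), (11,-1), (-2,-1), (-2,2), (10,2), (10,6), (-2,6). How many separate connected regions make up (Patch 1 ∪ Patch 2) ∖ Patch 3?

(Patch 1 ∪ Patch 2) ∖ Patch 3 splits into 4 disjoint pieces (area 45.4575, area 2.6182, area 9.8571, area 0.2054).

4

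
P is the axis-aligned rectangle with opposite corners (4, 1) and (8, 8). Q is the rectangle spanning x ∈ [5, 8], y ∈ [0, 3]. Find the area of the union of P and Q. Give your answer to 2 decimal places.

By inclusion–exclusion:
Individual areas: |P| = 28, |Q| = 9.
|P∩Q|: x∈[5,8], y∈[1,3] → 3·2 = 6.
|P ∪ Q| = 37 − 6 = 31.00.

31.00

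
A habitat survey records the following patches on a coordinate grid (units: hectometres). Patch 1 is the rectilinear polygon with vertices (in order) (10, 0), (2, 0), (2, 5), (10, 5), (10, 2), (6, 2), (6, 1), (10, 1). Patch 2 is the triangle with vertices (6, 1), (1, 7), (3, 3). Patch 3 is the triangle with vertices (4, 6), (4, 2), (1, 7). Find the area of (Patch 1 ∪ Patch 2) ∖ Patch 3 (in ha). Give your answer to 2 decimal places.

33.50

|Patch 1 ∪ Patch 2| = 36.6667.
|(Patch 1 ∪ Patch 2) ∩ Patch 3| = 3.1667.
|(Patch 1 ∪ Patch 2) ∖ Patch 3| = 36.6667 − 3.1667 = 33.50.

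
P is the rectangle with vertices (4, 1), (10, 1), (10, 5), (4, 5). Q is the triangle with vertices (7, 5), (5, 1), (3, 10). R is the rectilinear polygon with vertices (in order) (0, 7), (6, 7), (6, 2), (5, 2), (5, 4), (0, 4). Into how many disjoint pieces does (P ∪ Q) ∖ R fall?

2

(P ∪ Q) ∖ R splits into 2 disjoint pieces (area 20.625, area 2.6).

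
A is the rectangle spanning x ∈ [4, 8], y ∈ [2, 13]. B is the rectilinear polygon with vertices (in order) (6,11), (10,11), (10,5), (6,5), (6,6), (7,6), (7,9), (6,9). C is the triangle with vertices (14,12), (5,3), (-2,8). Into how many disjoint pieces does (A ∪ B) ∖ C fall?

(A ∪ B) ∖ C splits into 2 disjoint pieces (area 12.8571, area 12.5).

2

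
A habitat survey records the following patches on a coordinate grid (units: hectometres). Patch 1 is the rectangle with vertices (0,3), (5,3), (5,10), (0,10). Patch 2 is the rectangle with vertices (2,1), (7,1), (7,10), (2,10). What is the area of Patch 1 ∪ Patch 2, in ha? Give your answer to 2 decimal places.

By inclusion–exclusion:
Individual areas: |Patch 1| = 35, |Patch 2| = 45.
|Patch 1∩Patch 2|: x∈[2,5], y∈[3,10] → 3·7 = 21.
|Patch 1 ∪ Patch 2| = 80 − 21 = 59.00.

59.00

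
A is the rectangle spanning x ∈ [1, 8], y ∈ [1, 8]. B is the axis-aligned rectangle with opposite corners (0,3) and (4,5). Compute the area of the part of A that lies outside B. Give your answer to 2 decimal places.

43.00

|A∩B|: x∈[1,4], y∈[3,5] → 3·2 = 6.
|A| = 49.
|A ∖ B| = |A| − |A∩B| = 49 − 6 = 43.00.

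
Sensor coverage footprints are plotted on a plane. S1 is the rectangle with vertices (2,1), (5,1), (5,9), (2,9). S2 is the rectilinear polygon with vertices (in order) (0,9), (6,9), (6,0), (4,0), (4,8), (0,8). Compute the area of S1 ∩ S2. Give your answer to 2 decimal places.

The intersection is the polygon with vertices (5,1), (4,1), (4,8), (2,8), (2,9), (5,9).
By the shoelace formula its area is 10.00.

10.00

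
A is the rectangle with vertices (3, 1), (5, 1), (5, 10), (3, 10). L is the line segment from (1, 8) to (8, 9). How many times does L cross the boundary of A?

2

The segment meets the boundary at (5,8.571), (3,8.286).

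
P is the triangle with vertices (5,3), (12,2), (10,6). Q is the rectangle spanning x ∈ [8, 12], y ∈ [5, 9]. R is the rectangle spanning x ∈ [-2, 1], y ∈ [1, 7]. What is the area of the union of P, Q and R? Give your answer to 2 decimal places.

45.92

By inclusion–exclusion:
Individual areas: |P| = 13, |Q| = 16, |R| = 18.
|P∩Q| = 1.0833.
|P∩R| = 0.
|Q∩R| = 0 (no overlap).
|P∩Q∩R| = 0.
|P ∪ Q ∪ R| = 47 − 1.0833 + 0 = 45.92.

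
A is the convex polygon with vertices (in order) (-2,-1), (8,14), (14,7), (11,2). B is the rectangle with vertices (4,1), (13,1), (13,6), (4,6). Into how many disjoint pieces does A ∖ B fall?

A ∖ B is a single connected region.

1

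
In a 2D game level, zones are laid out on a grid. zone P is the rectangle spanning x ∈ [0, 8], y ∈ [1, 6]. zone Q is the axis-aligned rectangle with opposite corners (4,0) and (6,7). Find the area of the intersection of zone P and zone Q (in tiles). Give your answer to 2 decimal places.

10.00

|zone P∩zone Q|: x∈[4,6], y∈[1,6] → 2·5 = 10.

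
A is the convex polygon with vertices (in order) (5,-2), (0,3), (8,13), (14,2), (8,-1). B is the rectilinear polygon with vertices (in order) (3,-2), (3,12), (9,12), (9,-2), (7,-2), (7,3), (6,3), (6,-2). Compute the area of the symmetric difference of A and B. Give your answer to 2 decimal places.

|A| = 108, |B| = 79, |A∩B| = 63.5356.
|A △ B| = |A| + |B| − 2·|A∩B| = 108 + 79 − 127.0712 = 59.93.

59.93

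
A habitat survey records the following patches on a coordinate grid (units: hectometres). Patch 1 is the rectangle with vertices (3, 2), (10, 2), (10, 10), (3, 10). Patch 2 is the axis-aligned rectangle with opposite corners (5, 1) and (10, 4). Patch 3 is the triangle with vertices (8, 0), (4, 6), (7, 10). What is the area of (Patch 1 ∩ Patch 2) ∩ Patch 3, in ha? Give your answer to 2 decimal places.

3.40

The region (Patch 1 ∩ Patch 2) ∩ Patch 3 is the polygon with vertices (6.667,2), (5.333,4), (7.6,4), (7.8,2).
By the shoelace formula its area is 3.40.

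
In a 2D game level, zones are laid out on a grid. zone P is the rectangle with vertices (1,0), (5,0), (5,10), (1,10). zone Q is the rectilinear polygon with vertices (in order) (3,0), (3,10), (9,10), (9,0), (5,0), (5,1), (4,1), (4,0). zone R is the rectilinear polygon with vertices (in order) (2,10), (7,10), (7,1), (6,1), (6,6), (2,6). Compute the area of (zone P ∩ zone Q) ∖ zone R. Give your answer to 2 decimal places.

|zone P ∩ zone Q| = 19.
|(zone P ∩ zone Q) ∩ zone R| = 8.
|(zone P ∩ zone Q) ∖ zone R| = 19 − 8 = 11.00.

11.00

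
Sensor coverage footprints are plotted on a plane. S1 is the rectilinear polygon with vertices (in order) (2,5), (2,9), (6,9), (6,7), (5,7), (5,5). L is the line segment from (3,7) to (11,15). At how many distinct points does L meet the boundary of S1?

1

The segment meets the boundary at (5,9).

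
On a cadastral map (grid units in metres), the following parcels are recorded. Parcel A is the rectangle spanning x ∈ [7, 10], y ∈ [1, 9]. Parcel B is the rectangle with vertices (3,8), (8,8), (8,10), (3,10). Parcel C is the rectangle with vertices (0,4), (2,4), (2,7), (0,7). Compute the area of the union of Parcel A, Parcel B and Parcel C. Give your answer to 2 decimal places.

By inclusion–exclusion:
Individual areas: |Parcel A| = 24, |Parcel B| = 10, |Parcel C| = 6.
|Parcel A∩Parcel B|: x∈[7,8], y∈[8,9] → 1·1 = 1.
|Parcel A∩Parcel C| = 0 (no overlap).
|Parcel B∩Parcel C| = 0 (no overlap).
|Parcel A∩Parcel B∩Parcel C| = 0.
|Parcel A ∪ Parcel B ∪ Parcel C| = 40 − 1 + 0 = 39.00.

39.00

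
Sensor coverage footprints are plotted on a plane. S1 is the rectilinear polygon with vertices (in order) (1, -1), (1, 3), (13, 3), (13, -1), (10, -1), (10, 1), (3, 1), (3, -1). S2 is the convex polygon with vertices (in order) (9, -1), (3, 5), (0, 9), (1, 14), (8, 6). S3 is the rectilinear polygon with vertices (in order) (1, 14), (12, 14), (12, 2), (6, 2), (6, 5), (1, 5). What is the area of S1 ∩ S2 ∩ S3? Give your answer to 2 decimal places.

2.50

The intersection is the polygon with vertices (8.571,2), (6,2), (6,3), (8.429,3).
By the shoelace formula its area is 2.50.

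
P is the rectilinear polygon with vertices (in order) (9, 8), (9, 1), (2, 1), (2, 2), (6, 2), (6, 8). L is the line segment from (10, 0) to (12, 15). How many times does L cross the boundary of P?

0

The segment lies entirely outside P and never meets its boundary.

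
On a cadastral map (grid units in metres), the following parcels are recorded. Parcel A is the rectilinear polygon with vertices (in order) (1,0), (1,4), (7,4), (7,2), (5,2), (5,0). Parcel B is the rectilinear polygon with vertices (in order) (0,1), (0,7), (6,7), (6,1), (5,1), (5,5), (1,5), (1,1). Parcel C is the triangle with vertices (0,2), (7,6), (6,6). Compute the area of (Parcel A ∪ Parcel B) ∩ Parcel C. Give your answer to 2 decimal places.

|Parcel A ∪ Parcel B| = 38.
|(Parcel A ∪ Parcel B) ∩ Parcel C| = 1.11.

1.11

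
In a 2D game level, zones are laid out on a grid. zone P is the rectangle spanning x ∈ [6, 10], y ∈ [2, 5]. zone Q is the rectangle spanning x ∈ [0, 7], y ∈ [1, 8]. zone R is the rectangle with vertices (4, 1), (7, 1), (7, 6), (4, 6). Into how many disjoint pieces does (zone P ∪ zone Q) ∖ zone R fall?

2

(zone P ∪ zone Q) ∖ zone R splits into 2 disjoint pieces (area 9, area 34).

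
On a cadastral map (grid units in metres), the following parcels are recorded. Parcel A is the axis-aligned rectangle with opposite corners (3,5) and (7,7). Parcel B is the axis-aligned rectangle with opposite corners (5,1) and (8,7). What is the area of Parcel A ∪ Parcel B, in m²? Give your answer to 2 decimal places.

By inclusion–exclusion:
Individual areas: |Parcel A| = 8, |Parcel B| = 18.
|Parcel A∩Parcel B|: x∈[5,7], y∈[5,7] → 2·2 = 4.
|Parcel A ∪ Parcel B| = 26 − 4 = 22.00.

22.00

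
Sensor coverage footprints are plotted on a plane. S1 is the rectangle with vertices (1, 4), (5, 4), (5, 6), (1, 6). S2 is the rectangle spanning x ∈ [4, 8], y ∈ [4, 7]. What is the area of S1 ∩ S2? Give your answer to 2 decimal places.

2.00

|S1∩S2|: x∈[4,5], y∈[4,6] → 1·2 = 2.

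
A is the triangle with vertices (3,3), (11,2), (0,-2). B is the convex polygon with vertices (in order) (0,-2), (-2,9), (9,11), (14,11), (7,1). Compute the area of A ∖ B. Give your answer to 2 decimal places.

|A| = 21.5, |A∩B| = 16.7241.
|A ∖ B| = |A| − |A∩B| = 21.5 − 16.7241 = 4.78.

4.78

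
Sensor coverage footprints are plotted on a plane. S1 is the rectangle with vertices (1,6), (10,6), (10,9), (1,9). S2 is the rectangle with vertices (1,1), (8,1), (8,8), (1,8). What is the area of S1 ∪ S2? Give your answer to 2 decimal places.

62.00

By inclusion–exclusion:
Individual areas: |S1| = 27, |S2| = 49.
|S1∩S2|: x∈[1,8], y∈[6,8] → 7·2 = 14.
|S1 ∪ S2| = 76 − 14 = 62.00.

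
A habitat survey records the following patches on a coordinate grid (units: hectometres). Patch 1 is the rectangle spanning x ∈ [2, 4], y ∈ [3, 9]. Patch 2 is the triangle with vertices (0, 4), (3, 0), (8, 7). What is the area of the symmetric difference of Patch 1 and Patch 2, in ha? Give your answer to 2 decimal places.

|Patch 1| = 12, |Patch 2| = 20.5, |Patch 1∩Patch 2| = 4.25.
|Patch 1 △ Patch 2| = |Patch 1| + |Patch 2| − 2·|Patch 1∩Patch 2| = 12 + 20.5 − 8.5 = 24.00.

24.00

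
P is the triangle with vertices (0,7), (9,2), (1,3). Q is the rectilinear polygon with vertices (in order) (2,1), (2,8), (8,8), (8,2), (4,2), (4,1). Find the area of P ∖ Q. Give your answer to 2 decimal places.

|P| = 15.5, |P∩Q| = 10.3333.
|P ∖ Q| = |P| − |P∩Q| = 15.5 − 10.3333 = 5.17.

5.17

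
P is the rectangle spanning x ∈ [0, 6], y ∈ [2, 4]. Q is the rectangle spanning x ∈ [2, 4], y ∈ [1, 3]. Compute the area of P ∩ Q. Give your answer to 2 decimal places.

2.00

|P∩Q|: x∈[2,4], y∈[2,3] → 2·1 = 2.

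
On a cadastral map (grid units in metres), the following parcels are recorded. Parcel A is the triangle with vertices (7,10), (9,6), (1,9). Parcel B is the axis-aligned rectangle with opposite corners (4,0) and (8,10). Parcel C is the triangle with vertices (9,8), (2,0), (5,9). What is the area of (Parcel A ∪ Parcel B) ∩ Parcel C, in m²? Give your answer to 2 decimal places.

The region (Parcel A ∪ Parcel B) ∩ Parcel C is the polygon with vertices (4,6), (5,9), (8,8.25), (8,8), (8.364,7.273), (4,2.286).
By the shoelace formula its area is 15.30.

15.30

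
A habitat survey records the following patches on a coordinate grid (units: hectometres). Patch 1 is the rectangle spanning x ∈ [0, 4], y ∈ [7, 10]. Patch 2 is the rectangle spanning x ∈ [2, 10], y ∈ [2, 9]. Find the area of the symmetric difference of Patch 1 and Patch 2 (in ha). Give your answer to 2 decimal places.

|Patch 1∩Patch 2|: x∈[2,4], y∈[7,9] → 2·2 = 4.
|Patch 1 △ Patch 2| = |Patch 1| + |Patch 2| − 2·|Patch 1∩Patch 2| = 12 + 56 − 8 = 60.00.

60.00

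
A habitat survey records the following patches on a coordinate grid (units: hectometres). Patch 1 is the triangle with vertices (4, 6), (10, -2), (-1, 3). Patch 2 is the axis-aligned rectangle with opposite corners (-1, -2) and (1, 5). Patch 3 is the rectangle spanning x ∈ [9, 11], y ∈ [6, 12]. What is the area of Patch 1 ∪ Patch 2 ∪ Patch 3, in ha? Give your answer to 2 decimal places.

By inclusion–exclusion:
Individual areas: |Patch 1| = 29, |Patch 2| = 14, |Patch 3| = 12.
|Patch 1∩Patch 2| = 2.1091.
|Patch 1∩Patch 3| = 0.
|Patch 2∩Patch 3| = 0 (no overlap).
|Patch 1∩Patch 2∩Patch 3| = 0.
|Patch 1 ∪ Patch 2 ∪ Patch 3| = 55 − 2.1091 + 0 = 52.89.

52.89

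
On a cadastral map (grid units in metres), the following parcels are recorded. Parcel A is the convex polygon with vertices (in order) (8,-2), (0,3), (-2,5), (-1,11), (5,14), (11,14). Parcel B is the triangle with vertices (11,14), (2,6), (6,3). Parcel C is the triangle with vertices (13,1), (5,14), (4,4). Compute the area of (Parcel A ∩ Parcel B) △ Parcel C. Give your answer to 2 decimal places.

|Parcel A ∩ Parcel B| = 29.5.
|(Parcel A ∩ Parcel B) ∩ Parcel C| = 18.8144.
|(Parcel A ∩ Parcel B) △ Parcel C| = 29.5 + 46.5 − 37.6288 = 38.37.

38.37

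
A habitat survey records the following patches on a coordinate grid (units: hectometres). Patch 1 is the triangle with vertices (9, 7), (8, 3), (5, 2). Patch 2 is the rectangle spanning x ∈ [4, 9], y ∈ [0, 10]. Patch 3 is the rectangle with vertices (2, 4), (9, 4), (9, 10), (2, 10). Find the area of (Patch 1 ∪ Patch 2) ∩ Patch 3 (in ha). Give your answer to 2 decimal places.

30.00

The region (Patch 1 ∪ Patch 2) ∩ Patch 3 is the polygon with vertices (4,10), (9,10), (9,7), (9,4), (4,4).
By the shoelace formula its area is 30.00.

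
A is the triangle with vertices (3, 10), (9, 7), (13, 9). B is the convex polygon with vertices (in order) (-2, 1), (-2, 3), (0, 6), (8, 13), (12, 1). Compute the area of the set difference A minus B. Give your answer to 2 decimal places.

3.86

|A| = 12, |A∩B| = 8.1416.
|A ∖ B| = |A| − |A∩B| = 12 − 8.1416 = 3.86.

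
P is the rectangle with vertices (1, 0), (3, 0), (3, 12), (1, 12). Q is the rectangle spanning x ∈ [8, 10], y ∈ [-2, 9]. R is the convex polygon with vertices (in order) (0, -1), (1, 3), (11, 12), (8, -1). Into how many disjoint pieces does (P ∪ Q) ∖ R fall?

2

(P ∪ Q) ∖ R splits into 2 disjoint pieces (area 16.2, area 10.6667).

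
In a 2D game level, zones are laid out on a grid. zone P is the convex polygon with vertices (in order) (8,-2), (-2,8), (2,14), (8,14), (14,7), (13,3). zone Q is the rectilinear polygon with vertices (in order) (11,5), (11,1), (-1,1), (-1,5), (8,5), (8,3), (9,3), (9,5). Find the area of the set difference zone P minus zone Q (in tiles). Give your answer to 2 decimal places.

123.50

|zone P| = 153.5, |zone P∩zone Q| = 30.
|zone P ∖ zone Q| = |zone P| − |zone P∩zone Q| = 153.5 − 30 = 123.50.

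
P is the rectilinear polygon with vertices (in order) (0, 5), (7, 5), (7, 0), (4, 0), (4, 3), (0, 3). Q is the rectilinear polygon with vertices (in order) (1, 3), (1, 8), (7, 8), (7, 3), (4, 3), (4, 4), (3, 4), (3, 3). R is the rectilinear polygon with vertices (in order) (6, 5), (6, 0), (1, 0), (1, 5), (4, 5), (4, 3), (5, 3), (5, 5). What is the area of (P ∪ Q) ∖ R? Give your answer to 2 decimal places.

|P ∪ Q| = 41.
|(P ∪ Q) ∩ R| = 14.
|(P ∪ Q) ∖ R| = 41 − 14 = 27.00.

27.00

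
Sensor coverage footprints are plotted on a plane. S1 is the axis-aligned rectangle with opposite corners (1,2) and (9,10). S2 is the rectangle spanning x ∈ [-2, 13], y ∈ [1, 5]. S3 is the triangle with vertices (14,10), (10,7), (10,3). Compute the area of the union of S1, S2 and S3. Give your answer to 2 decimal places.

By inclusion–exclusion:
Individual areas: |S1| = 64, |S2| = 60, |S3| = 8.
|S1∩S2|: x∈[1,9], y∈[2,5] → 8·3 = 24.
|S1∩S3| = 0.
|S2∩S3| = 1.1429.
|S1∩S2∩S3| = 0.
|S1 ∪ S2 ∪ S3| = 132 − 25.1429 + 0 = 106.86.

106.86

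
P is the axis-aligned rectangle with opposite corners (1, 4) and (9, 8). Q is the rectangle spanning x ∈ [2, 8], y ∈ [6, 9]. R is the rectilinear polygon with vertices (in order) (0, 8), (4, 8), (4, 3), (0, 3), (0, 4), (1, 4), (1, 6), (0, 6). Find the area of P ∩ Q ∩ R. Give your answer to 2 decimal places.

4.00

The intersection is the polygon with vertices (2,6), (2,8), (4,8), (4,6).
By the shoelace formula its area is 4.00.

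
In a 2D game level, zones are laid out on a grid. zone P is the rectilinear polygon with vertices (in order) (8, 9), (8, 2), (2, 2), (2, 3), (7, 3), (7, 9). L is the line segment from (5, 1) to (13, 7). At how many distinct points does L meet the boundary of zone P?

The segment meets the boundary at (8,3.25), (6.333,2).

2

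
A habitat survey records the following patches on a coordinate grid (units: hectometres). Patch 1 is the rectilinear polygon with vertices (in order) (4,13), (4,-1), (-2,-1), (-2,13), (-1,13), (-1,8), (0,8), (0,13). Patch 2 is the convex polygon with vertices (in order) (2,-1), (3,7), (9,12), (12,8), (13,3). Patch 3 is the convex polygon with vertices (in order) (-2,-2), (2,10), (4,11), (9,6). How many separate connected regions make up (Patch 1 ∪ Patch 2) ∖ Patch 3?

2

(Patch 1 ∪ Patch 2) ∖ Patch 3 splits into 2 disjoint pieces (area 61.733, area 35.8333).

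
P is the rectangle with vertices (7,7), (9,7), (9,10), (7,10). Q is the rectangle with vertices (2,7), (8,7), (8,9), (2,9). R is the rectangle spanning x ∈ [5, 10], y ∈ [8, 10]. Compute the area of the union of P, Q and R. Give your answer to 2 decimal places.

By inclusion–exclusion:
Individual areas: |P| = 6, |Q| = 12, |R| = 10.
|P∩Q|: x∈[7,8], y∈[7,9] → 1·2 = 2.
|P∩R|: x∈[7,9], y∈[8,10] → 2·2 = 4.
|Q∩R|: x∈[5,8], y∈[8,9] → 3·1 = 3.
|P∩Q∩R| = 1.
|P ∪ Q ∪ R| = 28 − 9 + 1 = 20.00.

20.00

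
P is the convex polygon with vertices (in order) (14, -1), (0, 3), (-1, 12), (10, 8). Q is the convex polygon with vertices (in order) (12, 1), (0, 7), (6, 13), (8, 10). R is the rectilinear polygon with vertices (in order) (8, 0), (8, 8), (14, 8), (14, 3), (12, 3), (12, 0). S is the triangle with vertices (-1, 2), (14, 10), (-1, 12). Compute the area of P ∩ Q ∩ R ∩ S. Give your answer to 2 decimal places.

The intersection is the polygon with vertices (8,8), (8.889,8), (9.15,7.413), (8,6.8).
By the shoelace formula its area is 0.95.

0.95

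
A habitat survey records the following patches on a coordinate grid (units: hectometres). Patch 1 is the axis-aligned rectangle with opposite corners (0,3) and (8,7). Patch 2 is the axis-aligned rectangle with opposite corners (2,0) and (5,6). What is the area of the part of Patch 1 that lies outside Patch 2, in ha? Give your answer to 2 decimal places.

|Patch 1∩Patch 2|: x∈[2,5], y∈[3,6] → 3·3 = 9.
|Patch 1| = 32.
|Patch 1 ∖ Patch 2| = |Patch 1| − |Patch 1∩Patch 2| = 32 − 9 = 23.00.

23.00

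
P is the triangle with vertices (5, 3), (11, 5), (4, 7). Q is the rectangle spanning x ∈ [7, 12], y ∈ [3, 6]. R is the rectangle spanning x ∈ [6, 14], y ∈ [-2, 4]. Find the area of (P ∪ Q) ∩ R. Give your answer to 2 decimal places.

5.50

The region (P ∪ Q) ∩ R is the polygon with vertices (12,3), (7,3), (7,3.667), (6,3.333), (6,4), (12,4).
By the shoelace formula its area is 5.50.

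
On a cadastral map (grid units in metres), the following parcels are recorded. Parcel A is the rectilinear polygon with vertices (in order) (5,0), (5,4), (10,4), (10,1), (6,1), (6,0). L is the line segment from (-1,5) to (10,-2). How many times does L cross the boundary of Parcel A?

The segment meets the boundary at (6,0.545), (5,1.182).

2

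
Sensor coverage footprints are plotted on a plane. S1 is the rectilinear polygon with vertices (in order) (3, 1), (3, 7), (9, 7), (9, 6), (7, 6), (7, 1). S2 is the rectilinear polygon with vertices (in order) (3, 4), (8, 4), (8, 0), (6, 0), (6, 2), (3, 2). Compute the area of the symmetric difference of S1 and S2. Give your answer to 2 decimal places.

|S1| = 26, |S2| = 14, |S1∩S2| = 9.
|S1 △ S2| = |S1| + |S2| − 2·|S1∩S2| = 26 + 14 − 18 = 22.00.

22.00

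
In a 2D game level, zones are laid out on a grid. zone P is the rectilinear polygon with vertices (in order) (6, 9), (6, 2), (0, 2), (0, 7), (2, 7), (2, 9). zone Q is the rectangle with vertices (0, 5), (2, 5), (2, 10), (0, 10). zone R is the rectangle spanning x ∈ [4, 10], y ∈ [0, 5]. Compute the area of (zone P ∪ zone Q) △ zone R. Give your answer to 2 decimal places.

62.00

|zone P ∪ zone Q| = 44.
|(zone P ∪ zone Q) ∩ zone R| = 6.
|(zone P ∪ zone Q) △ zone R| = 44 + 30 − 12 = 62.00.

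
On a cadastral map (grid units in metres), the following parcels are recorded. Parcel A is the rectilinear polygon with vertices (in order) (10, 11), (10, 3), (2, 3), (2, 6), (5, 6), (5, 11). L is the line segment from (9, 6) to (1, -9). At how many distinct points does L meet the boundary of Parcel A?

The segment meets the boundary at (7.4,3).

1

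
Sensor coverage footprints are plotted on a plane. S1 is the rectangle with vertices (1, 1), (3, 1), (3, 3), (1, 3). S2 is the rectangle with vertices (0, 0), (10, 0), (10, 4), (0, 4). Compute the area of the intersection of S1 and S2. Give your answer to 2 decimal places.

|S1∩S2|: x∈[1,3], y∈[1,3] → 2·2 = 4.

4.00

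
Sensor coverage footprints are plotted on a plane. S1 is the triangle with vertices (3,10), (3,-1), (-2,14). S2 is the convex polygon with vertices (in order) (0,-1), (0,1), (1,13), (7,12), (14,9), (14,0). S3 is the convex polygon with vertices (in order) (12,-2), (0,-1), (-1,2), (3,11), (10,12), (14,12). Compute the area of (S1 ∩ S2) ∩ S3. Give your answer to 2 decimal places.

13.54

The region (S1 ∩ S2) ∩ S3 is the polygon with vertices (2.93,-0.791), (0.714,5.857), (2.672,10.262), (3,10), (3,-0.786).
By the shoelace formula its area is 13.54.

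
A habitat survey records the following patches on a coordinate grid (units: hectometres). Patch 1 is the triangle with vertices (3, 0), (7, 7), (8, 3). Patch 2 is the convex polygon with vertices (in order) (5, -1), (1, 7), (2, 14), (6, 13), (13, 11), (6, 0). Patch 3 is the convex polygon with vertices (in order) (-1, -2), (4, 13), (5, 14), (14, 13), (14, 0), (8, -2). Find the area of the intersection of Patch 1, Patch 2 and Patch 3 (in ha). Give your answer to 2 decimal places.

The intersection is the polygon with vertices (7.974,3.103), (7.853,2.912), (4.154,0.692), (3.8,1.4), (7,7).
By the shoelace formula its area is 10.96.

10.96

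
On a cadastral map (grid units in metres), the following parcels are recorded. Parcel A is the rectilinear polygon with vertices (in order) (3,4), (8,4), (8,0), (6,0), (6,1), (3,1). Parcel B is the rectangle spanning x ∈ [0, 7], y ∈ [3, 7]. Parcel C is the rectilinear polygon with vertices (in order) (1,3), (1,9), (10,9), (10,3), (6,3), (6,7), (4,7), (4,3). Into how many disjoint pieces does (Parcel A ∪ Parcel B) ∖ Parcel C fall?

2

(Parcel A ∪ Parcel B) ∖ Parcel C splits into 2 disjoint pieces (area 20, area 4).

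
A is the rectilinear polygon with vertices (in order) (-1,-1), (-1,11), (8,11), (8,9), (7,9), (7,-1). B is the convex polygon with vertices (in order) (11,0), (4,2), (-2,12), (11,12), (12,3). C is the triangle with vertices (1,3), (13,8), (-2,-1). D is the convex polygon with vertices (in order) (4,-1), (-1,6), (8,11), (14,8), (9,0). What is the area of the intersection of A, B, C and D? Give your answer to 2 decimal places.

The intersection is the polygon with vertices (3.735,2.441), (2.92,3.8), (7,5.5), (7,4.4).
By the shoelace formula its area is 5.26.

5.26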